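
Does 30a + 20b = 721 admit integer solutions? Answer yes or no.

no

gcd(30, 20) = 10.
10 does not divide 721 (remainder 1), so no integer solutions.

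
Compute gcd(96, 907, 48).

gcd(907, 96):
  907 = 9*96 + 43
  96 = 2*43 + 10
  43 = 4*10 + 3
  10 = 3*3 + 1
  3 = 3*1
so gcd(907, 96) = 1.
gcd(1, 48) = 1.

1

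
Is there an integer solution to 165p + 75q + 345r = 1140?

yes

gcd(165, 75) = 15.
gcd(15, 345) = 15.
15 divides 1140, so integer solutions exist.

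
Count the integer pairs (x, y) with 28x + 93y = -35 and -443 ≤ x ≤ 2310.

gcd(93, 28) = 1.
By Bézout, 28*(10) + 93*(-3) = 1.
Particular solution: (22, -7).
General solution: x = 22 + 93t, y = -7 - 28t for integer t.
-443 ≤ 22 + 93t ≤ 2310 gives t ∈ [-5, 24], which is 30 values.

30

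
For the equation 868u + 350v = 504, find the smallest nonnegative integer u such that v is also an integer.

3

gcd(868, 350) = 14.
14 divides 504, so solutions exist.
By Bézout, 868×(-2) + 350×(5) = 14.
Scale by 504/14 = 36: (u₀, v₀) = (-72, 180).
General solution: u = -72 + 25t, v = 180 - 62t for integer t.
u ≥ 0: smallest is -72 mod 25 = 3 (at t = 3), with v = -6.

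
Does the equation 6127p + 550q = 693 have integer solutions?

yes

gcd(6127, 550) = 11.
11 divides 693, so integer solutions exist.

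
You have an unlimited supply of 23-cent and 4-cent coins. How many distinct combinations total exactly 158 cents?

Need nonnegative integers with 23j + 4k = 158.
gcd(23, 4) = 1, and 23·(-1) + 4·(6) = 1.
So (j₀, k₀) = (-158, 948); general j = -158 + 4t, k = 948 - 23t.
j ≥ 0 ⇒ t ≥ 40; k ≥ 0 ⇒ t ≤ 41. That's 2 values of t.

2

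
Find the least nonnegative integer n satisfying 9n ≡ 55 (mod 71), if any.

gcd(71, 9) = 1  (71 = 7·9 + 8, 9 = 1·8 + 1, 8 = 8·1).
1 divides 55, so solutions exist.
Back-substituting, 9·(8) + 71·(-1) = 1.
So 9·(8) ≡ 1 (mod 71); multiply by 55: n ≡ 440 (mod 71).
Smallest nonnegative: n = 440 mod 71 = 14.

14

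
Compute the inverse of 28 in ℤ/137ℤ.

gcd(137, 28):
  137 = 4·28 + 25
  28 = 1·25 + 3
  25 = 8·3 + 1
  3 = 3·1
so gcd(137, 28) = 1.
Back-substitute for Bézout coefficients:
  1 = 25 - 8·3
  ... = 28·(-44) + 137·(9)
So 28·-44 ≡ 1 (mod 137), and -44 mod 137 = 93.

93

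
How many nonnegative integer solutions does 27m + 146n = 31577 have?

gcd(146, 27):
  146 = 5×27 + 11
  27 = 2×11 + 5
  11 = 2×5 + 1
  5 = 5×1
so gcd(146, 27) = 1.
Back-substitute for Bézout coefficients:
  1 = 11 - 2×5
  ... = 27×(-27) + 146×(5)
Scale by 31577: one solution is (-852579, 157885). Reduce m mod 146: (61, 205).
General: m = 61 + 146t, n = 205 - 27t.
m ≥ 0 ⇒ t ≥ 0; n ≥ 0 ⇒ t ≤ 7. So t ∈ [0, 7]: 8 solutions.

8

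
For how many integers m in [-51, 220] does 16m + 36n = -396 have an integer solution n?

30

gcd(36, 16) = 4.
By Bézout, 16×(-2) + 36×(1) = 4.
Particular solution: (0, -11).
General solution: m = 0 + 9t, n = -11 - 4t for integer t.
-51 ≤ 0 + 9t ≤ 220 gives t ∈ [-5, 24], which is 30 values.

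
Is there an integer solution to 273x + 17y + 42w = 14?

gcd(273, 17) = 1  (273 = 16*17 + 1, 17 = 17*1).
gcd(1, 42) = 1.
1 divides 14, so integer solutions exist.

yes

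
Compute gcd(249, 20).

gcd(249, 20) = 1  (249 = 12*20 + 9, 20 = 2*9 + 2, 9 = 4*2 + 1, 2 = 2*1).

1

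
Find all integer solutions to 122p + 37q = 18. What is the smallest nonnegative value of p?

gcd(122, 37) = 1.
1 divides 18, so solutions exist.
By Bézout, 122·(-10) + 37·(33) = 1.
Scale by 18/1 = 18: (p₀, q₀) = (-180, 594).
General solution: p = -180 + 37t, q = 594 - 122t for integer t.
p ≥ 0: smallest is -180 mod 37 = 5 (at t = 5), with q = -16.

5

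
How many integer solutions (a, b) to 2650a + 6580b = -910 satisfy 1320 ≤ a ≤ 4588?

5

gcd(6580, 2650) = 10  (6580 = 2*2650 + 1280, 2650 = 2*1280 + 90, 1280 = 14*90 + 20, 90 = 4*20 + 10, 20 = 2*10).
Back-substituting, 2650*(293) + 6580*(-118) = 10.
Scale by -91: particular solution (-26663, 10738); reduce a mod 658: (315, -127).
General solution: a = 315 + 658t, b = -127 - 265t for integer t.
1320 ≤ 315 + 658t ≤ 4588 gives t ∈ [2, 6], which is 5 values.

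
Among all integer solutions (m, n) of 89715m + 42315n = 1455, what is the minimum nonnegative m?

2788

gcd(89715, 42315):
  89715 = 2*42315 + 5085
  42315 = 8*5085 + 1635
  5085 = 3*1635 + 180
  1635 = 9*180 + 15
  180 = 12*15
so gcd(89715, 42315) = 15.
15 divides 1455, so solutions exist.
Back-substitute for Bézout coefficients:
  15 = 1635 - 9*180
  ... = 89715*(-233) + 42315*(494)
Scale by 1455/15 = 97: (m₀, n₀) = (-22601, 47918).
General solution: m = -22601 + 2821t, n = 47918 - 5981t for integer t.
m ≥ 0: smallest is -22601 mod 2821 = 2788 (at t = 9), with n = -5911.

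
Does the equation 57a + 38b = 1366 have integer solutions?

no

gcd(57, 38) = 19.
19 does not divide 1366 (remainder 17), so no integer solutions.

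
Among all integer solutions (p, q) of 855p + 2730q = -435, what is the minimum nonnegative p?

gcd(2730, 855):
  2730 = 3×855 + 165
  855 = 5×165 + 30
  165 = 5×30 + 15
  30 = 2×15
so gcd(2730, 855) = 15.
15 divides -435, so solutions exist.
Back-substitute for Bézout coefficients:
  15 = 165 - 5×30
  ... = 855×(-83) + 2730×(26)
Scale by -435/15 = -29: (p₀, q₀) = (2407, -754).
General solution: p = 2407 + 182t, q = -754 - 57t for integer t.
p ≥ 0: smallest is 2407 mod 182 = 41 (at t = -13), with q = -13.

41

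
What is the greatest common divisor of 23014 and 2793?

1

gcd(23014, 2793):
  23014 = 8·2793 + 670
  2793 = 4·670 + 113
  670 = 5·113 + 105
  113 = 1·105 + 8
  105 = 13·8 + 1
  8 = 8·1
so gcd(23014, 2793) = 1.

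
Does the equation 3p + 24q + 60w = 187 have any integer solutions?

gcd(24, 3):
  24 = 8*3
so gcd(24, 3) = 3.
gcd(3, 60) = 3.
3 does not divide 187 (remainder 1), so no integer solutions.

no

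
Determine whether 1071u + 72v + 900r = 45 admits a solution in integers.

gcd(1071, 72) = 9  (1071 = 14·72 + 63, 72 = 1·63 + 9, 63 = 7·9).
gcd(9, 900) = 9.
9 divides 45, so integer solutions exist.

yes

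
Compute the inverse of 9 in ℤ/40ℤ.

9

gcd(40, 9):
  40 = 4·9 + 4
  9 = 2·4 + 1
  4 = 4·1
so gcd(40, 9) = 1.
Back-substitute for Bézout coefficients:
  1 = 9 - 2·4
  ... = 9·(9) + 40·(-2)
So 9·9 ≡ 1 (mod 40), and 9 mod 40 = 9.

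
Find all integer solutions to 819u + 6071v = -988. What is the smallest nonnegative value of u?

236

gcd(6071, 819) = 13  (6071 = 7*819 + 338, 819 = 2*338 + 143, 338 = 2*143 + 52, 143 = 2*52 + 39, 52 = 1*39 + 13, 39 = 3*13).
13 divides -988, so solutions exist.
Back-substituting, 819*(-126) + 6071*(17) = 13.
Scale by -988/13 = -76: (u₀, v₀) = (9576, -1292).
General solution: u = 9576 + 467t, v = -1292 - 63t for integer t.
u ≥ 0: smallest is 9576 mod 467 = 236 (at t = -20), with v = -32.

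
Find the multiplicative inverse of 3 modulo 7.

gcd(7, 3):
  7 = 2×3 + 1
  3 = 3×1
so gcd(7, 3) = 1.
Back-substitute for Bézout coefficients:
  1 = 7 - 2×3
  ... = 3×(-2) + 7×(1)
So 3×-2 ≡ 1 (mod 7), and -2 mod 7 = 5.

5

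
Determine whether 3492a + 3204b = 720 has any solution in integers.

yes

gcd(3492, 3204) = 36  (3492 = 1·3204 + 288, 3204 = 11·288 + 36, 288 = 8·36).
36 divides 720, so integer solutions exist.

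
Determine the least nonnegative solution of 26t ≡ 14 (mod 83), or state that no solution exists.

gcd(83, 26):
  83 = 3×26 + 5
  26 = 5×5 + 1
  5 = 5×1
so gcd(83, 26) = 1.
1 divides 14, so solutions exist.
Back-substitute for Bézout coefficients:
  1 = 26 - 5×5
  ... = 26×(16) + 83×(-5)
So 26×(16) ≡ 1 (mod 83); multiply by 14: t ≡ 224 (mod 83).
Smallest nonnegative: t = 224 mod 83 = 58.

58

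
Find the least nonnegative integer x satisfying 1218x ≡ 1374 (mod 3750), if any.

543

gcd(3750, 1218) = 6.
6 divides 1374, so solutions exist.
By Bézout, 1218*(117) + 3750*(-38) = 6.
So 1218*(117) ≡ 6 (mod 3750); multiply by 229: x ≡ 26793 (mod 625).
Smallest nonnegative: x = 26793 mod 625 = 543.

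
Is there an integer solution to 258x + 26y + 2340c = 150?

gcd(258, 26):
  258 = 9·26 + 24
  26 = 1·24 + 2
  24 = 12·2
so gcd(258, 26) = 2.
gcd(2, 2340) = 2.
2 divides 150, so integer solutions exist.

yes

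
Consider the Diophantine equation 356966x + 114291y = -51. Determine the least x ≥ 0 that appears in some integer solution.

gcd(356966, 114291):
  356966 = 3*114291 + 14093
  114291 = 8*14093 + 1547
  14093 = 9*1547 + 170
  1547 = 9*170 + 17
  170 = 10*17
so gcd(356966, 114291) = 17.
17 divides -51, so solutions exist.
Back-substitute for Bézout coefficients:
  17 = 1547 - 9*170
  ... = 356966*(-665) + 114291*(2077)
Scale by -51/17 = -3: (x₀, y₀) = (1995, -6231).
General solution: x = 1995 + 6723t, y = -6231 - 20998t for integer t.
x ≥ 0: smallest is 1995 mod 6723 = 1995 (at t = 0), with y = -6231.

1995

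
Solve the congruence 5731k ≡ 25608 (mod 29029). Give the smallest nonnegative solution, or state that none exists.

gcd(29029, 5731) = 11.
11 divides 25608, so solutions exist.
By Bézout, 5731×(-233) + 29029×(46) = 11.
So 5731×(-233) ≡ 11 (mod 29029); multiply by 2328: k ≡ -542424 (mod 2639).
Smallest nonnegative: k = -542424 mod 2639 = 1210.

1210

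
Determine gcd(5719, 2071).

19

gcd(5719, 2071):
  5719 = 2·2071 + 1577
  2071 = 1·1577 + 494
  1577 = 3·494 + 95
  494 = 5·95 + 19
  95 = 5·19
so gcd(5719, 2071) = 19.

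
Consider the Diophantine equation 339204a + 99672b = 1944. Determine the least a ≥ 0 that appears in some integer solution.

gcd(339204, 99672) = 12.
12 divides 1944, so solutions exist.
By Bézout, 339204×(687) + 99672×(-2338) = 12.
Scale by 1944/12 = 162: (a₀, b₀) = (111294, -378756).
General solution: a = 111294 + 8306t, b = -378756 - 28267t for integer t.
a ≥ 0: smallest is 111294 mod 8306 = 3316 (at t = -13), with b = -11285.

3316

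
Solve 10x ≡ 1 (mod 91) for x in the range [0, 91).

82

gcd(91, 10):
  91 = 9×10 + 1
  10 = 10×1
so gcd(91, 10) = 1.
Back-substitute for Bézout coefficients:
  1 = 91 - 9×10
  ... = 10×(-9) + 91×(1)
So 10×-9 ≡ 1 (mod 91), and -9 mod 91 = 82.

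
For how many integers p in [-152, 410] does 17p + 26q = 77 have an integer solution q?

gcd(26, 17) = 1  (26 = 1·17 + 9, 17 = 1·9 + 8, 9 = 1·8 + 1, 8 = 8·1).
Back-substituting, 17·(-3) + 26·(2) = 1.
Scale by 77: particular solution (-231, 154); reduce p mod 26: (3, 1).
General solution: p = 3 + 26t, q = 1 - 17t for integer t.
-152 ≤ 3 + 26t ≤ 410 gives t ∈ [-5, 15], which is 21 values.

21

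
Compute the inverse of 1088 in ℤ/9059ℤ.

gcd(9059, 1088):
  9059 = 8·1088 + 355
  1088 = 3·355 + 23
  355 = 15·23 + 10
  23 = 2·10 + 3
  10 = 3·3 + 1
  3 = 3·1
so gcd(9059, 1088) = 1.
Back-substitute for Bézout coefficients:
  1 = 10 - 3·3
  ... = 1088·(-2756) + 9059·(331)
So 1088·-2756 ≡ 1 (mod 9059), and -2756 mod 9059 = 6303.

6303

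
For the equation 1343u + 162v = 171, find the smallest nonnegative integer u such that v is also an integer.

45

gcd(1343, 162):
  1343 = 8*162 + 47
  162 = 3*47 + 21
  47 = 2*21 + 5
  21 = 4*5 + 1
  5 = 5*1
so gcd(1343, 162) = 1.
1 divides 171, so solutions exist.
Back-substitute for Bézout coefficients:
  1 = 21 - 4*5
  ... = 1343*(-31) + 162*(257)
Scale by 171/1 = 171: (u₀, v₀) = (-5301, 43947).
General solution: u = -5301 + 162t, v = 43947 - 1343t for integer t.
u ≥ 0: smallest is -5301 mod 162 = 45 (at t = 33), with v = -372.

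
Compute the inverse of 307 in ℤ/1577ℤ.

gcd(1577, 307) = 1  (1577 = 5*307 + 42, 307 = 7*42 + 13, 42 = 3*13 + 3, 13 = 4*3 + 1, 3 = 3*1).
Back-substituting, 307*(488) + 1577*(-95) = 1.
So 307*488 ≡ 1 (mod 1577), and 488 mod 1577 = 488.

488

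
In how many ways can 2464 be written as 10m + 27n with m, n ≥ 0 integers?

9

gcd(27, 10):
  27 = 2*10 + 7
  10 = 1*7 + 3
  7 = 2*3 + 1
  3 = 3*1
so gcd(27, 10) = 1.
Back-substitute for Bézout coefficients:
  1 = 7 - 2*3
  ... = 10*(-8) + 27*(3)
Scale by 2464: one solution is (-19712, 7392). Reduce m mod 27: (25, 82).
General: m = 25 + 27t, n = 82 - 10t.
m ≥ 0 ⇒ t ≥ 0; n ≥ 0 ⇒ t ≤ 8. So t ∈ [0, 8]: 9 solutions.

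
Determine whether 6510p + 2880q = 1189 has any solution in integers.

gcd(6510, 2880) = 30  (6510 = 2·2880 + 750, 2880 = 3·750 + 630, 750 = 1·630 + 120, 630 = 5·120 + 30, 120 = 4·30).
30 does not divide 1189 (remainder 19), so no integer solutions.

no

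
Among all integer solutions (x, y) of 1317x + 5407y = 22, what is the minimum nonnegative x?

3617

gcd(5407, 1317) = 1.
1 divides 22, so solutions exist.
By Bézout, 1317·(-1556) + 5407·(379) = 1.
Scale by 22/1 = 22: (x₀, y₀) = (-34232, 8338).
General solution: x = -34232 + 5407t, y = 8338 - 1317t for integer t.
x ≥ 0: smallest is -34232 mod 5407 = 3617 (at t = 7), with y = -881.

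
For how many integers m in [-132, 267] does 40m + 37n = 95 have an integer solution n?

gcd(40, 37) = 1  (40 = 1·37 + 3, 37 = 12·3 + 1, 3 = 3·1).
Back-substituting, 40·(-12) + 37·(13) = 1.
Scale by 95: particular solution (-1140, 1235); reduce m mod 37: (7, -5).
General solution: m = 7 + 37t, n = -5 - 40t for integer t.
-132 ≤ 7 + 37t ≤ 267 gives t ∈ [-3, 7], which is 11 values.

11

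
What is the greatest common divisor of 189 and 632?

1

gcd(632, 189) = 1  (632 = 3×189 + 65, 189 = 2×65 + 59, 65 = 1×59 + 6, 59 = 9×6 + 5, 6 = 1×5 + 1, 5 = 5×1).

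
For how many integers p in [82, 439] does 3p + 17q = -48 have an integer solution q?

gcd(17, 3) = 1  (17 = 5×3 + 2, 3 = 1×2 + 1, 2 = 2×1).
Back-substituting, 3×(6) + 17×(-1) = 1.
Scale by -48: particular solution (-288, 48); reduce p mod 17: (1, -3).
General solution: p = 1 + 17t, q = -3 - 3t for integer t.
82 ≤ 1 + 17t ≤ 439 gives t ∈ [5, 25], which is 21 values.

21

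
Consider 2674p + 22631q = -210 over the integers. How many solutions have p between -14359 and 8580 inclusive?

gcd(22631, 2674) = 7  (22631 = 8*2674 + 1239, 2674 = 2*1239 + 196, 1239 = 6*196 + 63, 196 = 3*63 + 7, 63 = 9*7).
Back-substituting, 2674*(347) + 22631*(-41) = 7.
Scale by -30: particular solution (-10410, 1230); reduce p mod 3233: (2522, -298).
General solution: p = 2522 + 3233t, q = -298 - 382t for integer t.
-14359 ≤ 2522 + 3233t ≤ 8580 gives t ∈ [-5, 1], which is 7 values.

7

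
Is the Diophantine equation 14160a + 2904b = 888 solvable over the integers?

yes

gcd(14160, 2904) = 24.
24 divides 888, so integer solutions exist.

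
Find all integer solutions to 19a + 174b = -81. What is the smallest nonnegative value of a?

gcd(174, 19) = 1.
1 divides -81, so solutions exist.
By Bézout, 19×(55) + 174×(-6) = 1.
Scale by -81/1 = -81: (a₀, b₀) = (-4455, 486).
General solution: a = -4455 + 174t, b = 486 - 19t for integer t.
a ≥ 0: smallest is -4455 mod 174 = 69 (at t = 26), with b = -8.

69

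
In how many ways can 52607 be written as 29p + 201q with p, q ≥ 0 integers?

gcd(201, 29) = 1  (201 = 6*29 + 27, 29 = 1*27 + 2, 27 = 13*2 + 1, 2 = 2*1).
Back-substituting, 29*(-97) + 201*(14) = 1.
Scale by 52607: one solution is (-5102879, 736498). Reduce p mod 201: (109, 246).
General: p = 109 + 201t, q = 246 - 29t.
p ≥ 0 ⇒ t ≥ 0; q ≥ 0 ⇒ t ≤ 8. So t ∈ [0, 8]: 9 solutions.

9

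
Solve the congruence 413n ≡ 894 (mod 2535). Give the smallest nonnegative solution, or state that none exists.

gcd(2535, 413):
  2535 = 6*413 + 57
  413 = 7*57 + 14
  57 = 4*14 + 1
  14 = 14*1
so gcd(2535, 413) = 1.
1 divides 894, so solutions exist.
Back-substitute for Bézout coefficients:
  1 = 57 - 4*14
  ... = 413*(-178) + 2535*(29)
So 413*(-178) ≡ 1 (mod 2535); multiply by 894: n ≡ -159132 (mod 2535).
Smallest nonnegative: n = -159132 mod 2535 = 573.

573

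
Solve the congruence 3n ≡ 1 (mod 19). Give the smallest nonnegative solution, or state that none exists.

13

gcd(19, 3):
  19 = 6·3 + 1
  3 = 3·1
so gcd(19, 3) = 1.
1 divides 1, so solutions exist.
Back-substitute for Bézout coefficients:
  1 = 19 - 6·3
  ... = 3·(-6) + 19·(1)
So 3·(-6) ≡ 1 (mod 19); multiply by 1: n ≡ -6 (mod 19).
Smallest nonnegative: n = -6 mod 19 = 13.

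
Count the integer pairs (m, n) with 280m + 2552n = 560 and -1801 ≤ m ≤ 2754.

14

gcd(2552, 280) = 8.
By Bézout, 280×(-82) + 2552×(9) = 8.
Particular solution: (2, 0).
General solution: m = 2 + 319t, n = 0 - 35t for integer t.
-1801 ≤ 2 + 319t ≤ 2754 gives t ∈ [-5, 8], which is 14 values.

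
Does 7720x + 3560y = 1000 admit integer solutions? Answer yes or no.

gcd(7720, 3560):
  7720 = 2·3560 + 600
  3560 = 5·600 + 560
  600 = 1·560 + 40
  560 = 14·40
so gcd(7720, 3560) = 40.
40 divides 1000, so integer solutions exist.

yes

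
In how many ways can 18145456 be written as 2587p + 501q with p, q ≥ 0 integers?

gcd(2587, 501):
  2587 = 5*501 + 82
  501 = 6*82 + 9
  82 = 9*9 + 1
  9 = 9*1
so gcd(2587, 501) = 1.
Back-substitute for Bézout coefficients:
  1 = 82 - 9*9
  ... = 2587*(55) + 501*(-284)
Scale by 18145456: one solution is (998000080, -5153309504). Reduce p mod 501: (64, 35888).
General: p = 64 + 501t, q = 35888 - 2587t.
p ≥ 0 ⇒ t ≥ 0; q ≥ 0 ⇒ t ≤ 13. So t ∈ [0, 13]: 14 solutions.

14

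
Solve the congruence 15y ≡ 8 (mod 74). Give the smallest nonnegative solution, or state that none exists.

40

gcd(74, 15) = 1  (74 = 4×15 + 14, 15 = 1×14 + 1, 14 = 14×1).
1 divides 8, so solutions exist.
Back-substituting, 15×(5) + 74×(-1) = 1.
So 15×(5) ≡ 1 (mod 74); multiply by 8: y ≡ 40 (mod 74).
Smallest nonnegative: y = 40 mod 74 = 40.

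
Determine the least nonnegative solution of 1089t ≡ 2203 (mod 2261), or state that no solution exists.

gcd(2261, 1089) = 1.
1 divides 2203, so solutions exist.
By Bézout, 1089·(681) + 2261·(-328) = 1.
So 1089·(681) ≡ 1 (mod 2261); multiply by 2203: t ≡ 1500243 (mod 2261).
Smallest nonnegative: t = 1500243 mod 2261 = 1200.

1200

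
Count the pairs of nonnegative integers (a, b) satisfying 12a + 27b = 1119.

gcd(27, 12):
  27 = 2×12 + 3
  12 = 4×3
so gcd(27, 12) = 3.
Back-substitute for Bézout coefficients:
  3 = 27 - 2×12
  ... = 12×(-2) + 27×(1)
Scale by 373: one solution is (-746, 373). Reduce a mod 9: (1, 41).
General: a = 1 + 9t, b = 41 - 4t.
a ≥ 0 ⇒ t ≥ 0; b ≥ 0 ⇒ t ≤ 10. So t ∈ [0, 10]: 11 solutions.

11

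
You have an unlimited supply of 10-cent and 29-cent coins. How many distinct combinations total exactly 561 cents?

Need nonnegative integers with 10j + 29k = 561.
gcd(10, 29) = 1, and 10·(3) + 29·(-1) = 1.
So (j₀, k₀) = (1683, -561); general j = 1683 + 29t, k = -561 - 10t.
j ≥ 0 ⇒ t ≥ -58; k ≥ 0 ⇒ t ≤ -57. That's 2 values of t.

2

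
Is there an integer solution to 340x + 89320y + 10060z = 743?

gcd(89320, 340) = 20  (89320 = 262·340 + 240, 340 = 1·240 + 100, 240 = 2·100 + 40, 100 = 2·40 + 20, 40 = 2·20).
gcd(20, 10060) = 20.
20 does not divide 743 (remainder 3), so no integer solutions.

no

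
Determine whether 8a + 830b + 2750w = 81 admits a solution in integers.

gcd(830, 8) = 2.
gcd(2, 2750) = 2.
2 does not divide 81 (remainder 1), so no integer solutions.

no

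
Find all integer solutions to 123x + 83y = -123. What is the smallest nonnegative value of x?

82

gcd(123, 83) = 1.
1 divides -123, so solutions exist.
By Bézout, 123*(27) + 83*(-40) = 1.
Scale by -123/1 = -123: (x₀, y₀) = (-3321, 4920).
General solution: x = -3321 + 83t, y = 4920 - 123t for integer t.
x ≥ 0: smallest is -3321 mod 83 = 82 (at t = 41), with y = -123.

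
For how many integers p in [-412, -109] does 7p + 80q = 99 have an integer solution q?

gcd(80, 7):
  80 = 11×7 + 3
  7 = 2×3 + 1
  3 = 3×1
so gcd(80, 7) = 1.
Back-substitute for Bézout coefficients:
  1 = 7 - 2×3
  ... = 7×(23) + 80×(-2)
Scale by 99: particular solution (2277, -198); reduce p mod 80: (37, -2).
General solution: p = 37 + 80t, q = -2 - 7t for integer t.
-412 ≤ 37 + 80t ≤ -109 gives t ∈ [-5, -2], which is 4 values.

4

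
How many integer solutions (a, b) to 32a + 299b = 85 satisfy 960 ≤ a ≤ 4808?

gcd(299, 32) = 1  (299 = 9*32 + 11, 32 = 2*11 + 10, 11 = 1*10 + 1, 10 = 10*1).
Back-substituting, 32*(-28) + 299*(3) = 1.
Scale by 85: particular solution (-2380, 255); reduce a mod 299: (12, -1).
General solution: a = 12 + 299t, b = -1 - 32t for integer t.
960 ≤ 12 + 299t ≤ 4808 gives t ∈ [4, 16], which is 13 values.

13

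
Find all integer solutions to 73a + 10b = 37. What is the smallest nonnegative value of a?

9

gcd(73, 10) = 1.
1 divides 37, so solutions exist.
By Bézout, 73·(-3) + 10·(22) = 1.
Scale by 37/1 = 37: (a₀, b₀) = (-111, 814).
General solution: a = -111 + 10t, b = 814 - 73t for integer t.
a ≥ 0: smallest is -111 mod 10 = 9 (at t = 12), with b = -62.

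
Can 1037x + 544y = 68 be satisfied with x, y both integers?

gcd(1037, 544):
  1037 = 1*544 + 493
  544 = 1*493 + 51
  493 = 9*51 + 34
  51 = 1*34 + 17
  34 = 2*17
so gcd(1037, 544) = 17.
17 divides 68, so integer solutions exist.

yes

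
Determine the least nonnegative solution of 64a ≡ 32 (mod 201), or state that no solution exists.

101

gcd(201, 64) = 1  (201 = 3×64 + 9, 64 = 7×9 + 1, 9 = 9×1).
1 divides 32, so solutions exist.
Back-substituting, 64×(22) + 201×(-7) = 1.
So 64×(22) ≡ 1 (mod 201); multiply by 32: a ≡ 704 (mod 201).
Smallest nonnegative: a = 704 mod 201 = 101.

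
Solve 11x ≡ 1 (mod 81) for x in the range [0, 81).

59

gcd(81, 11) = 1.
By Bézout, 11·(-22) + 81·(3) = 1.
So 11·-22 ≡ 1 (mod 81), and -22 mod 81 = 59.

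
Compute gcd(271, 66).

1

gcd(271, 66):
  271 = 4×66 + 7
  66 = 9×7 + 3
  7 = 2×3 + 1
  3 = 3×1
so gcd(271, 66) = 1.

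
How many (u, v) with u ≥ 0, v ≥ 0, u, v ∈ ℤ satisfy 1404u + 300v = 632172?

gcd(1404, 300) = 12  (1404 = 4×300 + 204, 300 = 1×204 + 96, 204 = 2×96 + 12, 96 = 8×12).
Back-substituting, 1404×(3) + 300×(-14) = 12.
Scale by 52681: one solution is (158043, -737534). Reduce u mod 25: (18, 2023).
General: u = 18 + 25t, v = 2023 - 117t.
u ≥ 0 ⇒ t ≥ 0; v ≥ 0 ⇒ t ≤ 17. So t ∈ [0, 17]: 18 solutions.

18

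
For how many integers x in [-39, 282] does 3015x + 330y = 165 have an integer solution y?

15

gcd(3015, 330):
  3015 = 9*330 + 45
  330 = 7*45 + 15
  45 = 3*15
so gcd(3015, 330) = 15.
Back-substitute for Bézout coefficients:
  15 = 330 - 7*45
  ... = 3015*(-7) + 330*(64)
Scale by 11: particular solution (-77, 704); reduce x mod 22: (11, -100).
General solution: x = 11 + 22t, y = -100 - 201t for integer t.
-39 ≤ 11 + 22t ≤ 282 gives t ∈ [-2, 12], which is 15 values.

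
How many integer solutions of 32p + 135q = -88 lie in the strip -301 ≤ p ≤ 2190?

gcd(135, 32):
  135 = 4·32 + 7
  32 = 4·7 + 4
  7 = 1·4 + 3
  4 = 1·3 + 1
  3 = 3·1
so gcd(135, 32) = 1.
Back-substitute for Bézout coefficients:
  1 = 4 - 1·3
  ... = 32·(38) + 135·(-9)
Scale by -88: particular solution (-3344, 792); reduce p mod 135: (31, -8).
General solution: p = 31 + 135t, q = -8 - 32t for integer t.
-301 ≤ 31 + 135t ≤ 2190 gives t ∈ [-2, 15], which is 18 values.

18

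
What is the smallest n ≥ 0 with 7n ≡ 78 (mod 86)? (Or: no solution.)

48

gcd(86, 7):
  86 = 12*7 + 2
  7 = 3*2 + 1
  2 = 2*1
so gcd(86, 7) = 1.
1 divides 78, so solutions exist.
Back-substitute for Bézout coefficients:
  1 = 7 - 3*2
  ... = 7*(37) + 86*(-3)
So 7*(37) ≡ 1 (mod 86); multiply by 78: n ≡ 2886 (mod 86).
Smallest nonnegative: n = 2886 mod 86 = 48.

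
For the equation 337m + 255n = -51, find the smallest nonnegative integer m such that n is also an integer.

gcd(337, 255) = 1.
1 divides -51, so solutions exist.
By Bézout, 337·(28) + 255·(-37) = 1.
Scale by -51/1 = -51: (m₀, n₀) = (-1428, 1887).
General solution: m = -1428 + 255t, n = 1887 - 337t for integer t.
m ≥ 0: smallest is -1428 mod 255 = 102 (at t = 6), with n = -135.

102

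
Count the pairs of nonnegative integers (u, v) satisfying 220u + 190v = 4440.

1

gcd(220, 190) = 10  (220 = 1×190 + 30, 190 = 6×30 + 10, 30 = 3×10).
Back-substituting, 220×(-6) + 190×(7) = 10.
Scale by 444: one solution is (-2664, 3108). Reduce u mod 19: (15, 6).
General: u = 15 + 19t, v = 6 - 22t.
u ≥ 0 ⇒ t ≥ 0; v ≥ 0 ⇒ t ≤ 0. So t ∈ [0, 0]: 1 solution.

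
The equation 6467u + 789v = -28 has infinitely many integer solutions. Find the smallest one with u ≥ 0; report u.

10

gcd(6467, 789):
  6467 = 8×789 + 155
  789 = 5×155 + 14
  155 = 11×14 + 1
  14 = 14×1
so gcd(6467, 789) = 1.
1 divides -28, so solutions exist.
Back-substitute for Bézout coefficients:
  1 = 155 - 11×14
  ... = 6467×(56) + 789×(-459)
Scale by -28/1 = -28: (u₀, v₀) = (-1568, 12852).
General solution: u = -1568 + 789t, v = 12852 - 6467t for integer t.
u ≥ 0: smallest is -1568 mod 789 = 10 (at t = 2), with v = -82.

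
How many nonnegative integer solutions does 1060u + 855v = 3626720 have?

gcd(1060, 855) = 5  (1060 = 1×855 + 205, 855 = 4×205 + 35, 205 = 5×35 + 30, 35 = 1×30 + 5, 30 = 6×5).
Back-substituting, 1060×(-25) + 855×(31) = 5.
Scale by 725344: one solution is (-18133600, 22485664). Reduce u mod 171: (95, 4124).
General: u = 95 + 171t, v = 4124 - 212t.
u ≥ 0 ⇒ t ≥ 0; v ≥ 0 ⇒ t ≤ 19. So t ∈ [0, 19]: 20 solutions.

20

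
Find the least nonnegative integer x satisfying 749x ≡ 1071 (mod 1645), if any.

19

gcd(1645, 749) = 7  (1645 = 2×749 + 147, 749 = 5×147 + 14, 147 = 10×14 + 7, 14 = 2×7).
7 divides 1071, so solutions exist.
Back-substituting, 749×(-112) + 1645×(51) = 7.
So 749×(-112) ≡ 7 (mod 1645); multiply by 153: x ≡ -17136 (mod 235).
Smallest nonnegative: x = -17136 mod 235 = 19.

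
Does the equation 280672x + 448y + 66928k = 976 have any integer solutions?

yes

gcd(280672, 448) = 224  (280672 = 626×448 + 224, 448 = 2×224).
gcd(224, 66928) = 16.
16 divides 976, so integer solutions exist.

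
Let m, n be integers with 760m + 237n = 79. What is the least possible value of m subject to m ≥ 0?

gcd(760, 237) = 1  (760 = 3×237 + 49, 237 = 4×49 + 41, 49 = 1×41 + 8, 41 = 5×8 + 1, 8 = 8×1).
1 divides 79, so solutions exist.
Back-substituting, 760×(-29) + 237×(93) = 1.
Scale by 79/1 = 79: (m₀, n₀) = (-2291, 7347).
General solution: m = -2291 + 237t, n = 7347 - 760t for integer t.
m ≥ 0: smallest is -2291 mod 237 = 79 (at t = 10), with n = -253.

79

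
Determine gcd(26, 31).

gcd(31, 26):
  31 = 1·26 + 5
  26 = 5·5 + 1
  5 = 5·1
so gcd(31, 26) = 1.

1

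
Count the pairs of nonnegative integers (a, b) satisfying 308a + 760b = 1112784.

19

gcd(760, 308) = 4  (760 = 2×308 + 144, 308 = 2×144 + 20, 144 = 7×20 + 4, 20 = 5×4).
Back-substituting, 308×(-37) + 760×(15) = 4.
Scale by 278196: one solution is (-10293252, 4172940). Reduce a mod 190: (188, 1388).
General: a = 188 + 190t, b = 1388 - 77t.
a ≥ 0 ⇒ t ≥ 0; b ≥ 0 ⇒ t ≤ 18. So t ∈ [0, 18]: 19 solutions.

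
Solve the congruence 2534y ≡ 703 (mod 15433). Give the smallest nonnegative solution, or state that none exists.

gcd(15433, 2534) = 1.
1 divides 703, so solutions exist.
By Bézout, 2534·(-4111) + 15433·(675) = 1.
So 2534·(-4111) ≡ 1 (mod 15433); multiply by 703: y ≡ -2890033 (mod 15433).
Smallest nonnegative: y = -2890033 mod 15433 = 11371.

11371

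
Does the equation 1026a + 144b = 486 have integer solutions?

yes

gcd(1026, 144):
  1026 = 7×144 + 18
  144 = 8×18
so gcd(1026, 144) = 18.
18 divides 486, so integer solutions exist.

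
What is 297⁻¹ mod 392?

gcd(392, 297) = 1  (392 = 1·297 + 95, 297 = 3·95 + 12, 95 = 7·12 + 11, 12 = 1·11 + 1, 11 = 11·1).
Back-substituting, 297·(33) + 392·(-25) = 1.
So 297·33 ≡ 1 (mod 392), and 33 mod 392 = 33.

33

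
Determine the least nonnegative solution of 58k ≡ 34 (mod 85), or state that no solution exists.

68

gcd(85, 58):
  85 = 1·58 + 27
  58 = 2·27 + 4
  27 = 6·4 + 3
  4 = 1·3 + 1
  3 = 3·1
so gcd(85, 58) = 1.
1 divides 34, so solutions exist.
Back-substitute for Bézout coefficients:
  1 = 4 - 1·3
  ... = 58·(22) + 85·(-15)
So 58·(22) ≡ 1 (mod 85); multiply by 34: k ≡ 748 (mod 85).
Smallest nonnegative: k = 748 mod 85 = 68.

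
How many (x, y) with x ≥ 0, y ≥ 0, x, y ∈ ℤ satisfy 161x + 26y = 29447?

gcd(161, 26):
  161 = 6·26 + 5
  26 = 5·5 + 1
  5 = 5·1
so gcd(161, 26) = 1.
Back-substitute for Bézout coefficients:
  1 = 26 - 5·5
  ... = 161·(-5) + 26·(31)
Scale by 29447: one solution is (-147235, 912857). Reduce x mod 26: (3, 1114).
General: x = 3 + 26t, y = 1114 - 161t.
x ≥ 0 ⇒ t ≥ 0; y ≥ 0 ⇒ t ≤ 6. So t ∈ [0, 6]: 7 solutions.

7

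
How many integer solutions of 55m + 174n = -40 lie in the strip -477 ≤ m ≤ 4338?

28

gcd(174, 55) = 1  (174 = 3·55 + 9, 55 = 6·9 + 1, 9 = 9·1).
Back-substituting, 55·(19) + 174·(-6) = 1.
Scale by -40: particular solution (-760, 240); reduce m mod 174: (110, -35).
General solution: m = 110 + 174t, n = -35 - 55t for integer t.
-477 ≤ 110 + 174t ≤ 4338 gives t ∈ [-3, 24], which is 28 values.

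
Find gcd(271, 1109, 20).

1

gcd(1109, 271) = 1.
gcd(1, 20) = 1.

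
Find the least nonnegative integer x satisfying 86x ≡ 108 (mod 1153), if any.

gcd(1153, 86) = 1.
1 divides 108, so solutions exist.
By Bézout, 86×(362) + 1153×(-27) = 1.
So 86×(362) ≡ 1 (mod 1153); multiply by 108: x ≡ 39096 (mod 1153).
Smallest nonnegative: x = 39096 mod 1153 = 1047.

1047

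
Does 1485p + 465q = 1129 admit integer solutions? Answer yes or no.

no

gcd(1485, 465) = 15  (1485 = 3*465 + 90, 465 = 5*90 + 15, 90 = 6*15).
15 does not divide 1129 (remainder 4), so no integer solutions.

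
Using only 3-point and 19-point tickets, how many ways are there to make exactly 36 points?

1

Need nonnegative integers with 3j + 19k = 36.
gcd(3, 19) = 1, and 3·(-6) + 19·(1) = 1.
So (j₀, k₀) = (-216, 36); general j = -216 + 19t, k = 36 - 3t.
j ≥ 0 ⇒ t ≥ 12; k ≥ 0 ⇒ t ≤ 12. That's 1 value of t.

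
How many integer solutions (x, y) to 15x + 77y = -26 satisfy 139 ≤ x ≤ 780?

9

gcd(77, 15) = 1  (77 = 5×15 + 2, 15 = 7×2 + 1, 2 = 2×1).
Back-substituting, 15×(36) + 77×(-7) = 1.
Scale by -26: particular solution (-936, 182); reduce x mod 77: (65, -13).
General solution: x = 65 + 77t, y = -13 - 15t for integer t.
139 ≤ 65 + 77t ≤ 780 gives t ∈ [1, 9], which is 9 values.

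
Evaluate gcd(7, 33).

gcd(33, 7) = 1  (33 = 4·7 + 5, 7 = 1·5 + 2, 5 = 2·2 + 1, 2 = 2·1).

1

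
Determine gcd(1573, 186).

gcd(1573, 186):
  1573 = 8·186 + 85
  186 = 2·85 + 16
  85 = 5·16 + 5
  16 = 3·5 + 1
  5 = 5·1
so gcd(1573, 186) = 1.

1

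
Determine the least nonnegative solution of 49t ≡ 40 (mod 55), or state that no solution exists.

gcd(55, 49):
  55 = 1*49 + 6
  49 = 8*6 + 1
  6 = 6*1
so gcd(55, 49) = 1.
1 divides 40, so solutions exist.
Back-substitute for Bézout coefficients:
  1 = 49 - 8*6
  ... = 49*(9) + 55*(-8)
So 49*(9) ≡ 1 (mod 55); multiply by 40: t ≡ 360 (mod 55).
Smallest nonnegative: t = 360 mod 55 = 30.

30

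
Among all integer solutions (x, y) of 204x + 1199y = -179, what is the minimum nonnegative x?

gcd(1199, 204) = 1.
1 divides -179, so solutions exist.
By Bézout, 204·(288) + 1199·(-49) = 1.
Scale by -179/1 = -179: (x₀, y₀) = (-51552, 8771).
General solution: x = -51552 + 1199t, y = 8771 - 204t for integer t.
x ≥ 0: smallest is -51552 mod 1199 = 5 (at t = 43), with y = -1.

5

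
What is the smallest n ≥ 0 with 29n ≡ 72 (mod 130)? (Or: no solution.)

gcd(130, 29) = 1  (130 = 4·29 + 14, 29 = 2·14 + 1, 14 = 14·1).
1 divides 72, so solutions exist.
Back-substituting, 29·(9) + 130·(-2) = 1.
So 29·(9) ≡ 1 (mod 130); multiply by 72: n ≡ 648 (mod 130).
Smallest nonnegative: n = 648 mod 130 = 128.

128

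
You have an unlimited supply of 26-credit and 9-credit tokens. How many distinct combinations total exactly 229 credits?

Need nonnegative integers with 26j + 9k = 229.
gcd(26, 9) = 1, and 26·(-1) + 9·(3) = 1.
So (j₀, k₀) = (-229, 687); general j = -229 + 9t, k = 687 - 26t.
j ≥ 0 ⇒ t ≥ 26; k ≥ 0 ⇒ t ≤ 26. That's 1 value of t.

1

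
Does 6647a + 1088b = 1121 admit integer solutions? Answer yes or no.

no

gcd(6647, 1088) = 17  (6647 = 6*1088 + 119, 1088 = 9*119 + 17, 119 = 7*17).
17 does not divide 1121 (remainder 16), so no integer solutions.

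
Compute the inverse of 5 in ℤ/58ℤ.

gcd(58, 5) = 1.
By Bézout, 5*(-23) + 58*(2) = 1.
So 5*-23 ≡ 1 (mod 58), and -23 mod 58 = 35.

35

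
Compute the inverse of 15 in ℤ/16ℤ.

gcd(16, 15) = 1  (16 = 1×15 + 1, 15 = 15×1).
Back-substituting, 15×(-1) + 16×(1) = 1.
So 15×-1 ≡ 1 (mod 16), and -1 mod 16 = 15.

15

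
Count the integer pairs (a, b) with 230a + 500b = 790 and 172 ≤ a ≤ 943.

gcd(500, 230) = 10  (500 = 2×230 + 40, 230 = 5×40 + 30, 40 = 1×30 + 10, 30 = 3×10).
Back-substituting, 230×(-13) + 500×(6) = 10.
Scale by 79: particular solution (-1027, 474); reduce a mod 50: (23, -9).
General solution: a = 23 + 50t, b = -9 - 23t for integer t.
172 ≤ 23 + 50t ≤ 943 gives t ∈ [3, 18], which is 16 values.

16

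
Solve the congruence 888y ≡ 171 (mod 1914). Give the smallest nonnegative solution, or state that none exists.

gcd(1914, 888) = 6.
6 does not divide 171, so the congruence has no solution.

no solution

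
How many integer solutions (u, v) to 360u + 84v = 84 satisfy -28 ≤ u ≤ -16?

gcd(360, 84):
  360 = 4×84 + 24
  84 = 3×24 + 12
  24 = 2×12
so gcd(360, 84) = 12.
Back-substitute for Bézout coefficients:
  12 = 84 - 3×24
  ... = 360×(-3) + 84×(13)
Scale by 7: particular solution (-21, 91); reduce u mod 7: (0, 1).
General solution: u = 0 + 7t, v = 1 - 30t for integer t.
-28 ≤ 0 + 7t ≤ -16 gives t ∈ [-4, -3], which is 2 values.

2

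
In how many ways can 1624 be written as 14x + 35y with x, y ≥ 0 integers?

gcd(35, 14) = 7  (35 = 2·14 + 7, 14 = 2·7).
Back-substituting, 14·(-2) + 35·(1) = 7.
Scale by 232: one solution is (-464, 232). Reduce x mod 5: (1, 46).
General: x = 1 + 5t, y = 46 - 2t.
x ≥ 0 ⇒ t ≥ 0; y ≥ 0 ⇒ t ≤ 23. So t ∈ [0, 23]: 24 solutions.

24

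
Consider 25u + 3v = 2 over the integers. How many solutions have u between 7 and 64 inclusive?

19

gcd(25, 3) = 1  (25 = 8·3 + 1, 3 = 3·1).
Back-substituting, 25·(1) + 3·(-8) = 1.
Scale by 2: particular solution (2, -16); reduce u mod 3: (2, -16).
General solution: u = 2 + 3t, v = -16 - 25t for integer t.
7 ≤ 2 + 3t ≤ 64 gives t ∈ [2, 20], which is 19 values.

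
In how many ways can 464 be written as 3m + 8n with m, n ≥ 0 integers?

20

gcd(8, 3) = 1.
By Bézout, 3*(3) + 8*(-1) = 1.
One solution: (0, 58).
General: m = 0 + 8t, n = 58 - 3t.
m ≥ 0 ⇒ t ≥ 0; n ≥ 0 ⇒ t ≤ 19. So t ∈ [0, 19]: 20 solutions.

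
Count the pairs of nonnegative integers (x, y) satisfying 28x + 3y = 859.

10

gcd(28, 3):
  28 = 9×3 + 1
  3 = 3×1
so gcd(28, 3) = 1.
Back-substitute for Bézout coefficients:
  1 = 28 - 9×3
  ... = 28×(1) + 3×(-9)
Scale by 859: one solution is (859, -7731). Reduce x mod 3: (1, 277).
General: x = 1 + 3t, y = 277 - 28t.
x ≥ 0 ⇒ t ≥ 0; y ≥ 0 ⇒ t ≤ 9. So t ∈ [0, 9]: 10 solutions.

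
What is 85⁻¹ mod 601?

99

gcd(601, 85) = 1  (601 = 7*85 + 6, 85 = 14*6 + 1, 6 = 6*1).
Back-substituting, 85*(99) + 601*(-14) = 1.
So 85*99 ≡ 1 (mod 601), and 99 mod 601 = 99.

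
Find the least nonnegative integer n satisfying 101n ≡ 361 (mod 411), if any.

gcd(411, 101):
  411 = 4×101 + 7
  101 = 14×7 + 3
  7 = 2×3 + 1
  3 = 3×1
so gcd(411, 101) = 1.
1 divides 361, so solutions exist.
Back-substitute for Bézout coefficients:
  1 = 7 - 2×3
  ... = 101×(-118) + 411×(29)
So 101×(-118) ≡ 1 (mod 411); multiply by 361: n ≡ -42598 (mod 411).
Smallest nonnegative: n = -42598 mod 411 = 146.

146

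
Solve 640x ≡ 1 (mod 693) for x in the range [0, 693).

gcd(693, 640):
  693 = 1·640 + 53
  640 = 12·53 + 4
  53 = 13·4 + 1
  4 = 4·1
so gcd(693, 640) = 1.
Back-substitute for Bézout coefficients:
  1 = 53 - 13·4
  ... = 640·(-170) + 693·(157)
So 640·-170 ≡ 1 (mod 693), and -170 mod 693 = 523.

523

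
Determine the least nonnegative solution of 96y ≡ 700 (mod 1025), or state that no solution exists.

gcd(1025, 96) = 1.
1 divides 700, so solutions exist.
By Bézout, 96·(331) + 1025·(-31) = 1.
So 96·(331) ≡ 1 (mod 1025); multiply by 700: y ≡ 231700 (mod 1025).
Smallest nonnegative: y = 231700 mod 1025 = 50.

50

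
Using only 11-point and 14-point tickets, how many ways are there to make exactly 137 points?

1

Need nonnegative integers with 11j + 14k = 137.
gcd(11, 14) = 1, and 11·(-5) + 14·(4) = 1.
So (j₀, k₀) = (-685, 548); general j = -685 + 14t, k = 548 - 11t.
j ≥ 0 ⇒ t ≥ 49; k ≥ 0 ⇒ t ≤ 49. That's 1 value of t.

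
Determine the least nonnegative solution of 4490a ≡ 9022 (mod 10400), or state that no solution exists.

gcd(10400, 4490):
  10400 = 2·4490 + 1420
  4490 = 3·1420 + 230
  1420 = 6·230 + 40
  230 = 5·40 + 30
  40 = 1·30 + 10
  30 = 3·10
so gcd(10400, 4490) = 10.
10 does not divide 9022, so the congruence has no solution.

no solution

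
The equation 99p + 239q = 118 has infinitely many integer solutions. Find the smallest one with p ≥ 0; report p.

105

gcd(239, 99) = 1.
1 divides 118, so solutions exist.
By Bézout, 99×(-70) + 239×(29) = 1.
Scale by 118/1 = 118: (p₀, q₀) = (-8260, 3422).
General solution: p = -8260 + 239t, q = 3422 - 99t for integer t.
p ≥ 0: smallest is -8260 mod 239 = 105 (at t = 35), with q = -43.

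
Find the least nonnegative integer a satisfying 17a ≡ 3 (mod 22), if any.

gcd(22, 17) = 1.
1 divides 3, so solutions exist.
By Bézout, 17×(-9) + 22×(7) = 1.
So 17×(-9) ≡ 1 (mod 22); multiply by 3: a ≡ -27 (mod 22).
Smallest nonnegative: a = -27 mod 22 = 17.

17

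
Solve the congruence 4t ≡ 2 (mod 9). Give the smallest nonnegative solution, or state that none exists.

gcd(9, 4) = 1.
1 divides 2, so solutions exist.
By Bézout, 4×(-2) + 9×(1) = 1.
So 4×(-2) ≡ 1 (mod 9); multiply by 2: t ≡ -4 (mod 9).
Smallest nonnegative: t = -4 mod 9 = 5.

5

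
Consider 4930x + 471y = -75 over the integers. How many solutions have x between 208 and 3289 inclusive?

gcd(4930, 471) = 1.
By Bézout, 4930*(-152) + 471*(1591) = 1.
Particular solution: (96, -1005).
General solution: x = 96 + 471t, y = -1005 - 4930t for integer t.
208 ≤ 96 + 471t ≤ 3289 gives t ∈ [1, 6], which is 6 values.

6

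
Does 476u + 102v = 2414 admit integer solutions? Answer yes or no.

gcd(476, 102) = 34  (476 = 4·102 + 68, 102 = 1·68 + 34, 68 = 2·34).
34 divides 2414, so integer solutions exist.

yes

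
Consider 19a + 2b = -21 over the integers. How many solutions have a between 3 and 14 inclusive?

6

gcd(19, 2) = 1  (19 = 9×2 + 1, 2 = 2×1).
Back-substituting, 19×(1) + 2×(-9) = 1.
Scale by -21: particular solution (-21, 189); reduce a mod 2: (1, -20).
General solution: a = 1 + 2t, b = -20 - 19t for integer t.
3 ≤ 1 + 2t ≤ 14 gives t ∈ [1, 6], which is 6 values.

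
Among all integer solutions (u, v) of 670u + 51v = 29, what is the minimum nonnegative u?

gcd(670, 51) = 1  (670 = 13×51 + 7, 51 = 7×7 + 2, 7 = 3×2 + 1, 2 = 2×1).
1 divides 29, so solutions exist.
Back-substituting, 670×(22) + 51×(-289) = 1.
Scale by 29/1 = 29: (u₀, v₀) = (638, -8381).
General solution: u = 638 + 51t, v = -8381 - 670t for integer t.
u ≥ 0: smallest is 638 mod 51 = 26 (at t = -12), with v = -341.

26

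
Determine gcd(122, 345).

gcd(345, 122):
  345 = 2×122 + 101
  122 = 1×101 + 21
  101 = 4×21 + 17
  21 = 1×17 + 4
  17 = 4×4 + 1
  4 = 4×1
so gcd(345, 122) = 1.

1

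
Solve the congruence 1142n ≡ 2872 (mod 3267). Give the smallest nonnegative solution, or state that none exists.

gcd(3267, 1142) = 1  (3267 = 2·1142 + 983, 1142 = 1·983 + 159, 983 = 6·159 + 29, 159 = 5·29 + 14, 29 = 2·14 + 1, 14 = 14·1).
1 divides 2872, so solutions exist.
Back-substituting, 1142·(-226) + 3267·(79) = 1.
So 1142·(-226) ≡ 1 (mod 3267); multiply by 2872: n ≡ -649072 (mod 3267).
Smallest nonnegative: n = -649072 mod 3267 = 1061.

1061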